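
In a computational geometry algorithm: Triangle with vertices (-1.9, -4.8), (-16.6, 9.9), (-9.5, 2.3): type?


Side lengths squared: AB^2=432.18, BC^2=108.17, CA^2=108.17
Sorted: [108.17, 108.17, 432.18]
By sides: Isosceles, By angles: Obtuse

Isosceles, Obtuse


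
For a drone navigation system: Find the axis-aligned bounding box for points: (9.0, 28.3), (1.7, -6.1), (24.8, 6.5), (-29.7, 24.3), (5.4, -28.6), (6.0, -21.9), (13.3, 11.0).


x range: [-29.7, 24.8]
y range: [-28.6, 28.3]
Bounding box: (-29.7,-28.6) to (24.8,28.3)

(-29.7,-28.6) to (24.8,28.3)


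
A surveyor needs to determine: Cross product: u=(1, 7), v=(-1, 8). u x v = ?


u x v = u_x*v_y - u_y*v_x = 1*8 - 7*(-1)
= 8 - (-7) = 15

15


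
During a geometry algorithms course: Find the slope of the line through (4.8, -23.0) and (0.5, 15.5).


slope = (y2-y1)/(x2-x1) = (15.5-(-23))/(0.5-4.8) = 38.5/(-4.3) = -8.9535

-8.9535


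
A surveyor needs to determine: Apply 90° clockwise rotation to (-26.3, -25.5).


90° CW: (x,y) -> (y, -x)
(-26.3,-25.5) -> (-25.5, 26.3)

(-25.5, 26.3)


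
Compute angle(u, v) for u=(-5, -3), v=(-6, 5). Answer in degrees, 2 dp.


u.v = 15, |u| = sqrt(34) = 5.831, |v| = sqrt(61) = 7.8102
cos(theta) = u.v/(|u||v|) = 15/sqrt(2074) = 0.329372
theta = acos(0.329372) = 70.77 degrees

70.77 degrees


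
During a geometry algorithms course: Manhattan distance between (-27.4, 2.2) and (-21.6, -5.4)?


|(-27.4)-(-21.6)| + |2.2-(-5.4)| = 5.8 + 7.6 = 13.4

13.4


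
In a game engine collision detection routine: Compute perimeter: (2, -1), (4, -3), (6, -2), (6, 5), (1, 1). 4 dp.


Sides: (2, -1)->(4, -3): sqrt(8) = 2.828427, (4, -3)->(6, -2): sqrt(5) = 2.236068, (6, -2)->(6, 5): sqrt(49) = 7, (6, 5)->(1, 1): sqrt(41) = 6.403124, (1, 1)->(2, -1): sqrt(5) = 2.236068
Sum = 20.703687
Perimeter = 20.7037

20.7037


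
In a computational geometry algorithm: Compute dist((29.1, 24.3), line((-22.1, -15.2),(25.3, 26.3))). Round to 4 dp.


|cross product| = 252.5
|line direction| = sqrt(3969.01) = 63.0001
Distance = 252.5/sqrt(3969.01) = 4.0079

4.0079


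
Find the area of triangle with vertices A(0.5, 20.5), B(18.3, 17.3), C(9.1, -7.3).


Area = |x_A(y_B-y_C) + x_B(y_C-y_A) + x_C(y_A-y_B)|/2
= |12.3 + (-508.74) + 29.12|/2
= 467.32/2 = 233.66

233.66


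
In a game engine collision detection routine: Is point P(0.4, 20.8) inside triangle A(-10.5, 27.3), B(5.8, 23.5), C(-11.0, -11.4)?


Cross products: AB x AP = -64.53, BC x BP = -143.1, CA x CP = -425.08
All same sign? yes

Yes, inside


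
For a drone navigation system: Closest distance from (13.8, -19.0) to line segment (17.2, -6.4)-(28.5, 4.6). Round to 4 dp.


Project P onto AB: t = 0 (clamped to [0,1])
Closest point on segment: (17.2, -6.4)
Distance: 13.0507

13.0507


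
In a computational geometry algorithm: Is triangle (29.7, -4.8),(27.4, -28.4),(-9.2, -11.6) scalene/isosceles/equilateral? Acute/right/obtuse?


Side lengths squared: AB^2=562.25, BC^2=1621.8, CA^2=1559.45
Sorted: [562.25, 1559.45, 1621.8]
By sides: Scalene, By angles: Acute

Scalene, Acute


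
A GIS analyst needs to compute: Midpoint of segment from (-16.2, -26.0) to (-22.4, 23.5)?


M = (((-16.2)+(-22.4))/2, ((-26)+23.5)/2)
= (-19.3, -1.25)

(-19.3, -1.25)


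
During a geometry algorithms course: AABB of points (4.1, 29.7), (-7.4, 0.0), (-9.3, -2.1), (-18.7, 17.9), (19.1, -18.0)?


x range: [-18.7, 19.1]
y range: [-18, 29.7]
Bounding box: (-18.7,-18) to (19.1,29.7)

(-18.7,-18) to (19.1,29.7)


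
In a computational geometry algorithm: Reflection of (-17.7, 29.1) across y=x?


Reflection over y=x: (x,y) -> (y,x)
(-17.7, 29.1) -> (29.1, -17.7)

(29.1, -17.7)


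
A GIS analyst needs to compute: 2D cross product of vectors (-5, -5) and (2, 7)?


u x v = u_x*v_y - u_y*v_x = (-5)*7 - (-5)*2
= (-35) - (-10) = -25

-25


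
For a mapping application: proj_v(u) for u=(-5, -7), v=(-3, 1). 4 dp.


u.v = 8, |v| = sqrt(10) = 3.1623
Scalar projection = u.v / |v| = 8 / sqrt(10) = 2.5298

2.5298


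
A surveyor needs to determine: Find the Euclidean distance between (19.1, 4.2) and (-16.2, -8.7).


dx=-35.3, dy=-12.9
d^2 = (-35.3)^2 + (-12.9)^2 = 1412.5
d = sqrt(1412.5) = 37.5832

37.5832


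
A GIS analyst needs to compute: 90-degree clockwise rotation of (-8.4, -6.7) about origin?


90° CW: (x,y) -> (y, -x)
(-8.4,-6.7) -> (-6.7, 8.4)

(-6.7, 8.4)


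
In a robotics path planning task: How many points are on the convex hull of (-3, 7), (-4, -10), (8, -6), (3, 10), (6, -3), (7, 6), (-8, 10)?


Convex hull vertices (CCW): (-8, 10), (-4, -10), (8, -6), (7, 6), (3, 10)
Count = 5

5


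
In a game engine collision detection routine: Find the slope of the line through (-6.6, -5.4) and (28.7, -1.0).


slope = (y2-y1)/(x2-x1) = ((-1)-(-5.4))/(28.7-(-6.6)) = 4.4/35.3 = 0.1246

0.1246


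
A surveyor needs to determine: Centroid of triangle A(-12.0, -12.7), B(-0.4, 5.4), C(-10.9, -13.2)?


Centroid = ((x_A+x_B+x_C)/3, (y_A+y_B+y_C)/3)
= (((-12)+(-0.4)+(-10.9))/3, ((-12.7)+5.4+(-13.2))/3)
= (-7.7667, -6.8333)

(-7.7667, -6.8333)


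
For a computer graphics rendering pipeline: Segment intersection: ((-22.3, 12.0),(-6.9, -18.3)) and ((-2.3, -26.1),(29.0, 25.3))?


Cross products: d1=2220.53, d2=480.58, d3=19.26, d4=1759.21
d1*d2 < 0 and d3*d4 < 0? no

No, they don't intersect


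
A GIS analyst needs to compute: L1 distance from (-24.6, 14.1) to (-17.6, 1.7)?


|(-24.6)-(-17.6)| + |14.1-1.7| = 7 + 12.4 = 19.4

19.4


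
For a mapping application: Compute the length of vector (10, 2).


|u| = sqrt(10^2 + 2^2) = sqrt(104) = 10.198

10.198


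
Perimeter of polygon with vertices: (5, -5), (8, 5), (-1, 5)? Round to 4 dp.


Sides: (5, -5)->(8, 5): sqrt(109) = 10.440307, (8, 5)->(-1, 5): sqrt(81) = 9, (-1, 5)->(5, -5): sqrt(136) = 11.661904
Sum = 31.102211
Perimeter = 31.1022

31.1022


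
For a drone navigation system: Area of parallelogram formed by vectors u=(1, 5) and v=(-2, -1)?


|u x v| = |1*(-1) - 5*(-2)|
= |(-1) - (-10)| = 9

9


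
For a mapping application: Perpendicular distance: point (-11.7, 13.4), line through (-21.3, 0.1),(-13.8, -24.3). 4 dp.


|cross product| = 333.99
|line direction| = sqrt(651.61) = 25.5267
Distance = 333.99/sqrt(651.61) = 13.084

13.084


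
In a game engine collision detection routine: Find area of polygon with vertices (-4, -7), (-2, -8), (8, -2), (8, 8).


Shoelace sum: ((-4)*(-8) - (-2)*(-7)) + ((-2)*(-2) - 8*(-8)) + (8*8 - 8*(-2)) + (8*(-7) - (-4)*8)
= 142
Area = |142|/2 = 71

71


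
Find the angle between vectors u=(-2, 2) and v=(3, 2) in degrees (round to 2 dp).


u.v = -2, |u| = sqrt(8) = 2.8284, |v| = sqrt(13) = 3.6056
cos(theta) = u.v/(|u||v|) = -2/sqrt(104) = -0.196116
theta = acos(-0.196116) = 101.31 degrees

101.31 degrees


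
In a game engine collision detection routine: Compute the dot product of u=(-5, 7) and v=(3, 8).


u . v = u_x*v_x + u_y*v_y = (-5)*3 + 7*8
= (-15) + 56 = 41

41


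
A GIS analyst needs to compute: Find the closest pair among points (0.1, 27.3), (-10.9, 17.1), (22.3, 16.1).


d(P0,P1) = 15.0013, d(P0,P2) = 24.8652, d(P1,P2) = 33.2151
Closest: P0 and P1

Closest pair: (0.1, 27.3) and (-10.9, 17.1), distance = 15.0013


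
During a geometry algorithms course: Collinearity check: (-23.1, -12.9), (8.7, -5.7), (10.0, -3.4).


Cross product: (8.7-(-23.1))*((-3.4)-(-12.9)) - ((-5.7)-(-12.9))*(10-(-23.1))
= 63.78

No, not collinear


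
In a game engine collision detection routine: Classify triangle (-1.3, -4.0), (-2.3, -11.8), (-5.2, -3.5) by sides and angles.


Side lengths squared: AB^2=61.84, BC^2=77.3, CA^2=15.46
Sorted: [15.46, 61.84, 77.3]
By sides: Scalene, By angles: Right

Scalene, Right


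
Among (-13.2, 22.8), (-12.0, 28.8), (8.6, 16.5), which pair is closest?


d(P0,P1) = 6.1188, d(P0,P2) = 22.6921, d(P1,P2) = 23.9927
Closest: P0 and P1

Closest pair: (-13.2, 22.8) and (-12.0, 28.8), distance = 6.1188


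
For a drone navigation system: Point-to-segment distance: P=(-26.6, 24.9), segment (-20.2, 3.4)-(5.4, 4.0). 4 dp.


Project P onto AB: t = 0 (clamped to [0,1])
Closest point on segment: (-20.2, 3.4)
Distance: 22.4323

22.4323


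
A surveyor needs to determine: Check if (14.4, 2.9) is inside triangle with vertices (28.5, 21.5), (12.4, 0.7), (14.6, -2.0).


Cross products: AB x AP = 6.18, BC x BP = 10.24, CA x CP = 72.81
All same sign? yes

Yes, inside


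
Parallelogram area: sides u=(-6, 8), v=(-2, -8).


|u x v| = |(-6)*(-8) - 8*(-2)|
= |48 - (-16)| = 64

64


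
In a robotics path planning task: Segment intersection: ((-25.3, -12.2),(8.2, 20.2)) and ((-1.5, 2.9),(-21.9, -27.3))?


Cross products: d1=-410.72, d2=-59.98, d3=-265.27, d4=-616.01
d1*d2 < 0 and d3*d4 < 0? no

No, they don't intersect


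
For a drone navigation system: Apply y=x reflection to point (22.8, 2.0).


Reflection over y=x: (x,y) -> (y,x)
(22.8, 2) -> (2, 22.8)

(2, 22.8)


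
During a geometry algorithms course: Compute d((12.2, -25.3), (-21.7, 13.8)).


dx=-33.9, dy=39.1
d^2 = (-33.9)^2 + 39.1^2 = 2678.02
d = sqrt(2678.02) = 51.7496

51.7496


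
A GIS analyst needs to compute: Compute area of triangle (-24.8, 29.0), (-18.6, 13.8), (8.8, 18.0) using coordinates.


Area = |x_A(y_B-y_C) + x_B(y_C-y_A) + x_C(y_A-y_B)|/2
= |104.16 + 204.6 + 133.76|/2
= 442.52/2 = 221.26

221.26


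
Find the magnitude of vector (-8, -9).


|u| = sqrt((-8)^2 + (-9)^2) = sqrt(145) = 12.0416

12.0416


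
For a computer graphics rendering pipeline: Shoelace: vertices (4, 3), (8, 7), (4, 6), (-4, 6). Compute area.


Shoelace sum: (4*7 - 8*3) + (8*6 - 4*7) + (4*6 - (-4)*6) + ((-4)*3 - 4*6)
= 36
Area = |36|/2 = 18

18


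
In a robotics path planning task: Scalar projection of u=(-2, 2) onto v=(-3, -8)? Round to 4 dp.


u.v = -10, |v| = sqrt(73) = 8.544
Scalar projection = u.v / |v| = -10 / sqrt(73) = -1.1704

-1.1704


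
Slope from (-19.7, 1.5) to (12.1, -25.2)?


slope = (y2-y1)/(x2-x1) = ((-25.2)-1.5)/(12.1-(-19.7)) = (-26.7)/31.8 = -0.8396

-0.8396


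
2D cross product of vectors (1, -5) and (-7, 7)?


u x v = u_x*v_y - u_y*v_x = 1*7 - (-5)*(-7)
= 7 - 35 = -28

-28


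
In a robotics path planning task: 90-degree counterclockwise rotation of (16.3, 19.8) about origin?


90° CCW: (x,y) -> (-y, x)
(16.3,19.8) -> (-19.8, 16.3)

(-19.8, 16.3)


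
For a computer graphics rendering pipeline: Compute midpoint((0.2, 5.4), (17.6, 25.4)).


M = ((0.2+17.6)/2, (5.4+25.4)/2)
= (8.9, 15.4)

(8.9, 15.4)


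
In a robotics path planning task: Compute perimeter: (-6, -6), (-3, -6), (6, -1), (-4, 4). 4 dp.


Sides: (-6, -6)->(-3, -6): sqrt(9) = 3, (-3, -6)->(6, -1): sqrt(106) = 10.29563, (6, -1)->(-4, 4): sqrt(125) = 11.18034, (-4, 4)->(-6, -6): sqrt(104) = 10.198039
Sum = 34.674009
Perimeter = 34.674

34.674


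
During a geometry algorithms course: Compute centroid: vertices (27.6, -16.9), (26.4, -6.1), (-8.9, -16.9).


Centroid = ((x_A+x_B+x_C)/3, (y_A+y_B+y_C)/3)
= ((27.6+26.4+(-8.9))/3, ((-16.9)+(-6.1)+(-16.9))/3)
= (15.0333, -13.3)

(15.0333, -13.3)


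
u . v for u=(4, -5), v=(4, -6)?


u . v = u_x*v_x + u_y*v_y = 4*4 + (-5)*(-6)
= 16 + 30 = 46

46


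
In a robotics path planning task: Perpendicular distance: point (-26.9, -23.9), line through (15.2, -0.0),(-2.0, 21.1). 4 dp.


|cross product| = 1299.39
|line direction| = sqrt(741.05) = 27.2222
Distance = 1299.39/sqrt(741.05) = 47.7327

47.7327


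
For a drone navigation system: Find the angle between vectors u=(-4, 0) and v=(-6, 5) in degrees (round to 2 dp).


u.v = 24, |u| = sqrt(16) = 4, |v| = sqrt(61) = 7.8102
cos(theta) = u.v/(|u||v|) = 24/sqrt(976) = 0.768221
theta = acos(0.768221) = 39.81 degrees

39.81 degrees


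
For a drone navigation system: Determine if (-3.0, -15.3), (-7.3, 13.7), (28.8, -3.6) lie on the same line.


Cross product: ((-7.3)-(-3))*((-3.6)-(-15.3)) - (13.7-(-15.3))*(28.8-(-3))
= -972.51

No, not collinear


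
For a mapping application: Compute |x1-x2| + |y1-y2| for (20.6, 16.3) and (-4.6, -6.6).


|20.6-(-4.6)| + |16.3-(-6.6)| = 25.2 + 22.9 = 48.1

48.1


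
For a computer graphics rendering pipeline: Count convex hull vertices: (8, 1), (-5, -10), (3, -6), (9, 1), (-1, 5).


Convex hull vertices (CCW): (-5, -10), (3, -6), (9, 1), (-1, 5)
Count = 4

4


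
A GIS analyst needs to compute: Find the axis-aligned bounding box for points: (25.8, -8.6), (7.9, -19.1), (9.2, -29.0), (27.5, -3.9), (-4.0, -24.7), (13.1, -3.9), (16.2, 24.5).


x range: [-4, 27.5]
y range: [-29, 24.5]
Bounding box: (-4,-29) to (27.5,24.5)

(-4,-29) to (27.5,24.5)


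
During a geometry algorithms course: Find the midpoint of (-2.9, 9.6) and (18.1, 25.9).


M = (((-2.9)+18.1)/2, (9.6+25.9)/2)
= (7.6, 17.75)

(7.6, 17.75)


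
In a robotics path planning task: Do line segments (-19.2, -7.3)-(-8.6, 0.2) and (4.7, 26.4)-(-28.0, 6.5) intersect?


Cross products: d1=626.38, d2=592.07, d3=177.97, d4=212.28
d1*d2 < 0 and d3*d4 < 0? no

No, they don't intersect


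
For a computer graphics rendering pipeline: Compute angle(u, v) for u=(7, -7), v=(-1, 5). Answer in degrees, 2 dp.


u.v = -42, |u| = sqrt(98) = 9.8995, |v| = sqrt(26) = 5.099
cos(theta) = u.v/(|u||v|) = -42/sqrt(2548) = -0.83205
theta = acos(-0.83205) = 146.31 degrees

146.31 degrees


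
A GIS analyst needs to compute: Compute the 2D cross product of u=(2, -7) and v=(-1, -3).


u x v = u_x*v_y - u_y*v_x = 2*(-3) - (-7)*(-1)
= (-6) - 7 = -13

-13


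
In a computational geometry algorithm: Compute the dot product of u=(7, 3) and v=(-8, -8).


u . v = u_x*v_x + u_y*v_y = 7*(-8) + 3*(-8)
= (-56) + (-24) = -80

-80


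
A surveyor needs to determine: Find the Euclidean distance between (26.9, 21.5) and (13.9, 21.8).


dx=-13, dy=0.3
d^2 = (-13)^2 + 0.3^2 = 169.09
d = sqrt(169.09) = 13.0035

13.0035


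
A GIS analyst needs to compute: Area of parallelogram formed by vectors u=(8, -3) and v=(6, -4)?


|u x v| = |8*(-4) - (-3)*6|
= |(-32) - (-18)| = 14

14


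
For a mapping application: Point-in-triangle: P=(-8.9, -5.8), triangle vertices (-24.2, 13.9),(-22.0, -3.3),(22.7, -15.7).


Cross products: AB x AP = 219.82, BC x BP = 50.69, CA x CP = 471.05
All same sign? yes

Yes, inside


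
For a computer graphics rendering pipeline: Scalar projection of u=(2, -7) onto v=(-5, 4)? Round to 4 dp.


u.v = -38, |v| = sqrt(41) = 6.4031
Scalar projection = u.v / |v| = -38 / sqrt(41) = -5.9346

-5.9346


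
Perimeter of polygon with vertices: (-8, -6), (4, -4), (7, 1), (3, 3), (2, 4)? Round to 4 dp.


Sides: (-8, -6)->(4, -4): sqrt(148) = 12.165525, (4, -4)->(7, 1): sqrt(34) = 5.830952, (7, 1)->(3, 3): sqrt(20) = 4.472136, (3, 3)->(2, 4): sqrt(2) = 1.414214, (2, 4)->(-8, -6): sqrt(200) = 14.142136
Sum = 38.024963
Perimeter = 38.025

38.025


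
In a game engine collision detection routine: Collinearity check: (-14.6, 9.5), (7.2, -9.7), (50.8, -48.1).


Cross product: (7.2-(-14.6))*((-48.1)-9.5) - ((-9.7)-9.5)*(50.8-(-14.6))
= 0

Yes, collinear


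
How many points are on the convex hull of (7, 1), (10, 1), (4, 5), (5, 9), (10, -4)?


Convex hull vertices (CCW): (4, 5), (10, -4), (10, 1), (5, 9)
Count = 4

4


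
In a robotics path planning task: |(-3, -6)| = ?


|u| = sqrt((-3)^2 + (-6)^2) = sqrt(45) = 6.7082

6.7082


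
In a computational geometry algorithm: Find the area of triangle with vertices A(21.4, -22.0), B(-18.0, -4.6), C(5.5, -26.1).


Area = |x_A(y_B-y_C) + x_B(y_C-y_A) + x_C(y_A-y_B)|/2
= |460.1 + 73.8 + (-95.7)|/2
= 438.2/2 = 219.1

219.1


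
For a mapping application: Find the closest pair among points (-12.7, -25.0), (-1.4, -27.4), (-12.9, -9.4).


d(P0,P1) = 11.5521, d(P0,P2) = 15.6013, d(P1,P2) = 21.36
Closest: P0 and P1

Closest pair: (-12.7, -25.0) and (-1.4, -27.4), distance = 11.5521


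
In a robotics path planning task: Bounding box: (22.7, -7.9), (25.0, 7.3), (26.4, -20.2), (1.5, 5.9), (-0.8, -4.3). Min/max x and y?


x range: [-0.8, 26.4]
y range: [-20.2, 7.3]
Bounding box: (-0.8,-20.2) to (26.4,7.3)

(-0.8,-20.2) to (26.4,7.3)


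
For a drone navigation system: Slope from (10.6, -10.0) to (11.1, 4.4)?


slope = (y2-y1)/(x2-x1) = (4.4-(-10))/(11.1-10.6) = 14.4/0.5 = 28.8

28.8


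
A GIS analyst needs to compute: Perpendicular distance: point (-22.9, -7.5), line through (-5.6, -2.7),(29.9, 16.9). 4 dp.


|cross product| = 168.68
|line direction| = sqrt(1644.41) = 40.5513
Distance = 168.68/sqrt(1644.41) = 4.1597

4.1597


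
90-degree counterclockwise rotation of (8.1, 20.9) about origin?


90° CCW: (x,y) -> (-y, x)
(8.1,20.9) -> (-20.9, 8.1)

(-20.9, 8.1)


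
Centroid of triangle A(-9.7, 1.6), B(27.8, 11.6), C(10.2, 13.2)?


Centroid = ((x_A+x_B+x_C)/3, (y_A+y_B+y_C)/3)
= (((-9.7)+27.8+10.2)/3, (1.6+11.6+13.2)/3)
= (9.4333, 8.8)

(9.4333, 8.8)


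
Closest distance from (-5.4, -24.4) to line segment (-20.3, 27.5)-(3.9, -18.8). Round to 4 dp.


Project P onto AB: t = 1 (clamped to [0,1])
Closest point on segment: (3.9, -18.8)
Distance: 10.8559

10.8559


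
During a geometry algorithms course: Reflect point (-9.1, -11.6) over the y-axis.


Reflection over y-axis: (x,y) -> (-x,y)
(-9.1, -11.6) -> (9.1, -11.6)

(9.1, -11.6)


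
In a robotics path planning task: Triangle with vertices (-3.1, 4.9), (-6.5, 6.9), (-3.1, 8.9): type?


Side lengths squared: AB^2=15.56, BC^2=15.56, CA^2=16
Sorted: [15.56, 15.56, 16]
By sides: Isosceles, By angles: Acute

Isosceles, Acute


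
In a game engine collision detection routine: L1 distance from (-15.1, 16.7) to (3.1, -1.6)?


|(-15.1)-3.1| + |16.7-(-1.6)| = 18.2 + 18.3 = 36.5

36.5


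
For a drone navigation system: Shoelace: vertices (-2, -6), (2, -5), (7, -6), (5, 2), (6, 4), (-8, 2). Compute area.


Shoelace sum: ((-2)*(-5) - 2*(-6)) + (2*(-6) - 7*(-5)) + (7*2 - 5*(-6)) + (5*4 - 6*2) + (6*2 - (-8)*4) + ((-8)*(-6) - (-2)*2)
= 193
Area = |193|/2 = 96.5

96.5


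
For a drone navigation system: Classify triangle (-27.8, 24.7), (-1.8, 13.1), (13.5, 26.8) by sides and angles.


Side lengths squared: AB^2=810.56, BC^2=421.78, CA^2=1710.1
Sorted: [421.78, 810.56, 1710.1]
By sides: Scalene, By angles: Obtuse

Scalene, Obtuse


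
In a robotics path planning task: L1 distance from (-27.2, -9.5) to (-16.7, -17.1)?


|(-27.2)-(-16.7)| + |(-9.5)-(-17.1)| = 10.5 + 7.6 = 18.1

18.1


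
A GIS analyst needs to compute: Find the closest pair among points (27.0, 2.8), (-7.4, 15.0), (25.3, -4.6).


d(P0,P1) = 36.4993, d(P0,P2) = 7.5928, d(P1,P2) = 38.1241
Closest: P0 and P2

Closest pair: (27.0, 2.8) and (25.3, -4.6), distance = 7.5928


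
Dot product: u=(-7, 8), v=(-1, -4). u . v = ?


u . v = u_x*v_x + u_y*v_y = (-7)*(-1) + 8*(-4)
= 7 + (-32) = -25

-25


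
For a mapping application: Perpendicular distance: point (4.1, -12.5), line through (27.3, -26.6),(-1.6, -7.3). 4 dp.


|cross product| = 40.27
|line direction| = sqrt(1207.7) = 34.752
Distance = 40.27/sqrt(1207.7) = 1.1588

1.1588


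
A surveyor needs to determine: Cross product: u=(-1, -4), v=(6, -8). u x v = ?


u x v = u_x*v_y - u_y*v_x = (-1)*(-8) - (-4)*6
= 8 - (-24) = 32

32


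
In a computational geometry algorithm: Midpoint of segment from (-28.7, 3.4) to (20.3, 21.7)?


M = (((-28.7)+20.3)/2, (3.4+21.7)/2)
= (-4.2, 12.55)

(-4.2, 12.55)


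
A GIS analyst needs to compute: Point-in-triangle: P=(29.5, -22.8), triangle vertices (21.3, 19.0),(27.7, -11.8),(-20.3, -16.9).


Cross products: AB x AP = -14.96, BC x BP = 537.18, CA x CP = -2033.26
All same sign? no

No, outside


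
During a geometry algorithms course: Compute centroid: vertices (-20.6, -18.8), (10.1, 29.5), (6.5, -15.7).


Centroid = ((x_A+x_B+x_C)/3, (y_A+y_B+y_C)/3)
= (((-20.6)+10.1+6.5)/3, ((-18.8)+29.5+(-15.7))/3)
= (-1.3333, -1.6667)

(-1.3333, -1.6667)


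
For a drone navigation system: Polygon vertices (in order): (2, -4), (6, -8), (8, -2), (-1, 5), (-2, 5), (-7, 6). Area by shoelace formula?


Shoelace sum: (2*(-8) - 6*(-4)) + (6*(-2) - 8*(-8)) + (8*5 - (-1)*(-2)) + ((-1)*5 - (-2)*5) + ((-2)*6 - (-7)*5) + ((-7)*(-4) - 2*6)
= 142
Area = |142|/2 = 71

71


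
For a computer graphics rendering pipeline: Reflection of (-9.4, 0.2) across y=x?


Reflection over y=x: (x,y) -> (y,x)
(-9.4, 0.2) -> (0.2, -9.4)

(0.2, -9.4)


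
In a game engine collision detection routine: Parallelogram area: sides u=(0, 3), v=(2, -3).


|u x v| = |0*(-3) - 3*2|
= |0 - 6| = 6

6


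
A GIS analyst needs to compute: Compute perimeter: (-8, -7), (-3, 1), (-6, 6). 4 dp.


Sides: (-8, -7)->(-3, 1): sqrt(89) = 9.433981, (-3, 1)->(-6, 6): sqrt(34) = 5.830952, (-6, 6)->(-8, -7): sqrt(173) = 13.152946
Sum = 28.417879
Perimeter = 28.4179

28.4179


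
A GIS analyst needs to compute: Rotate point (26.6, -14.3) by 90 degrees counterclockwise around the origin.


90° CCW: (x,y) -> (-y, x)
(26.6,-14.3) -> (14.3, 26.6)

(14.3, 26.6)


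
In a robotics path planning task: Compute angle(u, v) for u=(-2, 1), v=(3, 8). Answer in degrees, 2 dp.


u.v = 2, |u| = sqrt(5) = 2.2361, |v| = sqrt(73) = 8.544
cos(theta) = u.v/(|u||v|) = 2/sqrt(365) = 0.104685
theta = acos(0.104685) = 83.99 degrees

83.99 degrees


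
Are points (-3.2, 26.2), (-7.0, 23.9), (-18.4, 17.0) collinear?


Cross product: ((-7)-(-3.2))*(17-26.2) - (23.9-26.2)*((-18.4)-(-3.2))
= 0

Yes, collinear


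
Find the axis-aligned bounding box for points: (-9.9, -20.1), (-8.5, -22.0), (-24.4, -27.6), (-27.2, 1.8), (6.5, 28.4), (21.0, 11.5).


x range: [-27.2, 21]
y range: [-27.6, 28.4]
Bounding box: (-27.2,-27.6) to (21,28.4)

(-27.2,-27.6) to (21,28.4)


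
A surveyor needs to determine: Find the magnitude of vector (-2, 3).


|u| = sqrt((-2)^2 + 3^2) = sqrt(13) = 3.6056

3.6056


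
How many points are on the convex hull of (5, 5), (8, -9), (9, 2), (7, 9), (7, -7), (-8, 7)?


Convex hull vertices (CCW): (-8, 7), (8, -9), (9, 2), (7, 9)
Count = 4

4


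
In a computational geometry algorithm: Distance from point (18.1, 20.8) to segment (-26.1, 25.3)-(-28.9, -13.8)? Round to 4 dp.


Project P onto AB: t = 0.034 (clamped to [0,1])
Closest point on segment: (-26.1951, 23.972)
Distance: 44.4085

44.4085


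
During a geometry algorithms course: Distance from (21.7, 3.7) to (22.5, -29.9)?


dx=0.8, dy=-33.6
d^2 = 0.8^2 + (-33.6)^2 = 1129.6
d = sqrt(1129.6) = 33.6095

33.6095


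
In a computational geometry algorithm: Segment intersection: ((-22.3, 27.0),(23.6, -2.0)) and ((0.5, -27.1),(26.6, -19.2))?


Cross products: d1=1592.13, d2=472.62, d3=-1821.99, d4=-702.48
d1*d2 < 0 and d3*d4 < 0? no

No, they don't intersect


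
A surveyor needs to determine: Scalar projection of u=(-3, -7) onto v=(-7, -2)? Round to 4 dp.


u.v = 35, |v| = sqrt(53) = 7.2801
Scalar projection = u.v / |v| = 35 / sqrt(53) = 4.8076

4.8076


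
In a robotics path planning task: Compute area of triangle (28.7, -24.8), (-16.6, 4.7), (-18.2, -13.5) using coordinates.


Area = |x_A(y_B-y_C) + x_B(y_C-y_A) + x_C(y_A-y_B)|/2
= |522.34 + (-187.58) + 536.9|/2
= 871.66/2 = 435.83

435.83


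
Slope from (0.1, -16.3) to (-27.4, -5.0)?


slope = (y2-y1)/(x2-x1) = ((-5)-(-16.3))/((-27.4)-0.1) = 11.3/(-27.5) = -0.4109

-0.4109


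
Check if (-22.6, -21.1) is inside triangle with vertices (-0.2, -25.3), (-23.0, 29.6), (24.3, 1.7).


Cross products: AB x AP = 1134, BC x BP = -2386.95, CA x CP = -707.7
All same sign? no

No, outside


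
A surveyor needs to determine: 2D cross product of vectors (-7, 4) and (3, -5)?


u x v = u_x*v_y - u_y*v_x = (-7)*(-5) - 4*3
= 35 - 12 = 23

23


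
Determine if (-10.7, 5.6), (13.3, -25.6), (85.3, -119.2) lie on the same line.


Cross product: (13.3-(-10.7))*((-119.2)-5.6) - ((-25.6)-5.6)*(85.3-(-10.7))
= 0

Yes, collinear


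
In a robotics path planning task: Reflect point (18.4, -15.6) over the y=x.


Reflection over y=x: (x,y) -> (y,x)
(18.4, -15.6) -> (-15.6, 18.4)

(-15.6, 18.4)


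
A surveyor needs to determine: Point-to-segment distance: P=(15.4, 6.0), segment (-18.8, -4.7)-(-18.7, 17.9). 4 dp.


Project P onto AB: t = 0.4801 (clamped to [0,1])
Closest point on segment: (-18.752, 6.1511)
Distance: 34.1523

34.1523


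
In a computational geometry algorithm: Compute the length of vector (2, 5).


|u| = sqrt(2^2 + 5^2) = sqrt(29) = 5.3852

5.3852


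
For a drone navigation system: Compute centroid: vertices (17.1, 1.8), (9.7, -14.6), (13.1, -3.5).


Centroid = ((x_A+x_B+x_C)/3, (y_A+y_B+y_C)/3)
= ((17.1+9.7+13.1)/3, (1.8+(-14.6)+(-3.5))/3)
= (13.3, -5.4333)

(13.3, -5.4333)


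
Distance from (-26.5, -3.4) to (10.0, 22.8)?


dx=36.5, dy=26.2
d^2 = 36.5^2 + 26.2^2 = 2018.69
d = sqrt(2018.69) = 44.9298

44.9298


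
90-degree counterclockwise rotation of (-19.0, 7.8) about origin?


90° CCW: (x,y) -> (-y, x)
(-19,7.8) -> (-7.8, -19)

(-7.8, -19)


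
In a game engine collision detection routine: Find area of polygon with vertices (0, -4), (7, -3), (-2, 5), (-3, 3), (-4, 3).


Shoelace sum: (0*(-3) - 7*(-4)) + (7*5 - (-2)*(-3)) + ((-2)*3 - (-3)*5) + ((-3)*3 - (-4)*3) + ((-4)*(-4) - 0*3)
= 85
Area = |85|/2 = 42.5

42.5


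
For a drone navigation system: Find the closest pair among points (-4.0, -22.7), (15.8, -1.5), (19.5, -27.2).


d(P0,P1) = 29.0083, d(P0,P2) = 23.927, d(P1,P2) = 25.965
Closest: P0 and P2

Closest pair: (-4.0, -22.7) and (19.5, -27.2), distance = 23.927


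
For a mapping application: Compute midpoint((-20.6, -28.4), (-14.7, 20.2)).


M = (((-20.6)+(-14.7))/2, ((-28.4)+20.2)/2)
= (-17.65, -4.1)

(-17.65, -4.1)


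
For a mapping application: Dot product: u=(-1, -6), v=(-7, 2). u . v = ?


u . v = u_x*v_x + u_y*v_y = (-1)*(-7) + (-6)*2
= 7 + (-12) = -5

-5


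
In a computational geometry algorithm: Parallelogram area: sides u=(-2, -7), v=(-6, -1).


|u x v| = |(-2)*(-1) - (-7)*(-6)|
= |2 - 42| = 40

40


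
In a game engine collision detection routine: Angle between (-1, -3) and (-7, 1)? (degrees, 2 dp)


u.v = 4, |u| = sqrt(10) = 3.1623, |v| = sqrt(50) = 7.0711
cos(theta) = u.v/(|u||v|) = 4/sqrt(500) = 0.178885
theta = acos(0.178885) = 79.7 degrees

79.7 degrees


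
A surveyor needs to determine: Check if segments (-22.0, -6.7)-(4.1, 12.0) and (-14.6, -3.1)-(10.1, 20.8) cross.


Cross products: d1=87.94, d2=-73.96, d3=-44.42, d4=117.48
d1*d2 < 0 and d3*d4 < 0? yes

Yes, they intersect


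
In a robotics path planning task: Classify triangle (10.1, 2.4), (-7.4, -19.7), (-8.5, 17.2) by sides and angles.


Side lengths squared: AB^2=794.66, BC^2=1362.82, CA^2=565
Sorted: [565, 794.66, 1362.82]
By sides: Scalene, By angles: Obtuse

Scalene, Obtuse


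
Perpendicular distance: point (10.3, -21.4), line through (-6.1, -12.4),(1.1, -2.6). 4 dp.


|cross product| = 225.52
|line direction| = sqrt(147.88) = 12.1606
Distance = 225.52/sqrt(147.88) = 18.5451

18.5451


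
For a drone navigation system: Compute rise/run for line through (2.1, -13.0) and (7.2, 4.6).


slope = (y2-y1)/(x2-x1) = (4.6-(-13))/(7.2-2.1) = 17.6/5.1 = 3.451

3.451


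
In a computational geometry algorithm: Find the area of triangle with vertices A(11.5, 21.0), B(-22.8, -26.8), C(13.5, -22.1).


Area = |x_A(y_B-y_C) + x_B(y_C-y_A) + x_C(y_A-y_B)|/2
= |(-54.05) + 982.68 + 645.3|/2
= 1573.93/2 = 786.965

786.965


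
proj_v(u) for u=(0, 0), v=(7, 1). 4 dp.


u.v = 0, |v| = sqrt(50) = 7.0711
Scalar projection = u.v / |v| = 0 / sqrt(50) = 0

0


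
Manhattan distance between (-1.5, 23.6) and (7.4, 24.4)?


|(-1.5)-7.4| + |23.6-24.4| = 8.9 + 0.8 = 9.7

9.7


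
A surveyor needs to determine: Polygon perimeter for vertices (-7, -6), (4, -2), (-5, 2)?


Sides: (-7, -6)->(4, -2): sqrt(137) = 11.7047, (4, -2)->(-5, 2): sqrt(97) = 9.848858, (-5, 2)->(-7, -6): sqrt(68) = 8.246211
Sum = 29.799769
Perimeter = 29.7998

29.7998


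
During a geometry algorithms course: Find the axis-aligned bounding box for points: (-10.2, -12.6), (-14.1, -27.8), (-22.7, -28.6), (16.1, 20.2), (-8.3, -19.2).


x range: [-22.7, 16.1]
y range: [-28.6, 20.2]
Bounding box: (-22.7,-28.6) to (16.1,20.2)

(-22.7,-28.6) to (16.1,20.2)


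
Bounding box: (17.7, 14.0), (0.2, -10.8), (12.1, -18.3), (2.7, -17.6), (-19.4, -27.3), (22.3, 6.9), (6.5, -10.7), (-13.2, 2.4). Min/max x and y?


x range: [-19.4, 22.3]
y range: [-27.3, 14]
Bounding box: (-19.4,-27.3) to (22.3,14)

(-19.4,-27.3) to (22.3,14)


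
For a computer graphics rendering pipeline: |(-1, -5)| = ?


|u| = sqrt((-1)^2 + (-5)^2) = sqrt(26) = 5.099

5.099


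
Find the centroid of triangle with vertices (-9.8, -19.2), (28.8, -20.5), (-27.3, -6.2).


Centroid = ((x_A+x_B+x_C)/3, (y_A+y_B+y_C)/3)
= (((-9.8)+28.8+(-27.3))/3, ((-19.2)+(-20.5)+(-6.2))/3)
= (-2.7667, -15.3)

(-2.7667, -15.3)


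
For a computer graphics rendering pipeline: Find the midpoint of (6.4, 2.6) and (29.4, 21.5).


M = ((6.4+29.4)/2, (2.6+21.5)/2)
= (17.9, 12.05)

(17.9, 12.05)


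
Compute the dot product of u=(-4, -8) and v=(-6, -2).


u . v = u_x*v_x + u_y*v_y = (-4)*(-6) + (-8)*(-2)
= 24 + 16 = 40

40


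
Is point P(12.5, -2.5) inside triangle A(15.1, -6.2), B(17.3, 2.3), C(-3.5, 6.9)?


Cross products: AB x AP = 30.24, BC x BP = 121.92, CA x CP = 34.76
All same sign? yes

Yes, inside


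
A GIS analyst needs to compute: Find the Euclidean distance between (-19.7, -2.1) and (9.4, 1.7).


dx=29.1, dy=3.8
d^2 = 29.1^2 + 3.8^2 = 861.25
d = sqrt(861.25) = 29.3471

29.3471


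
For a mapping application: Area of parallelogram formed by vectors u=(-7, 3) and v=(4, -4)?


|u x v| = |(-7)*(-4) - 3*4|
= |28 - 12| = 16

16


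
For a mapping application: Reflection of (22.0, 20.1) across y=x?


Reflection over y=x: (x,y) -> (y,x)
(22, 20.1) -> (20.1, 22)

(20.1, 22)


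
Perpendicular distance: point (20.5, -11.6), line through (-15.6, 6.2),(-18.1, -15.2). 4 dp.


|cross product| = 817.04
|line direction| = sqrt(464.21) = 21.5455
Distance = 817.04/sqrt(464.21) = 37.9215

37.9215


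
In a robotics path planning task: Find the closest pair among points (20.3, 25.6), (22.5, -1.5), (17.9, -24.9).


d(P0,P1) = 27.1892, d(P0,P2) = 50.557, d(P1,P2) = 23.8479
Closest: P1 and P2

Closest pair: (22.5, -1.5) and (17.9, -24.9), distance = 23.8479


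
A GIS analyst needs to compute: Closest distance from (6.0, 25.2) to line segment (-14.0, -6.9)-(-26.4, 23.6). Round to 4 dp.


Project P onto AB: t = 0.6744 (clamped to [0,1])
Closest point on segment: (-22.3625, 13.669)
Distance: 30.6169

30.6169


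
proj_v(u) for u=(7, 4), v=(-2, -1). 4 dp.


u.v = -18, |v| = sqrt(5) = 2.2361
Scalar projection = u.v / |v| = -18 / sqrt(5) = -8.0498

-8.0498


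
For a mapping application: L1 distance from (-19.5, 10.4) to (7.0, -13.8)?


|(-19.5)-7| + |10.4-(-13.8)| = 26.5 + 24.2 = 50.7

50.7


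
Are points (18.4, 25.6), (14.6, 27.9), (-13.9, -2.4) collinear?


Cross product: (14.6-18.4)*((-2.4)-25.6) - (27.9-25.6)*((-13.9)-18.4)
= 180.69

No, not collinear


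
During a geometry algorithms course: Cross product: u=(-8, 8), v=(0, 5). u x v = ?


u x v = u_x*v_y - u_y*v_x = (-8)*5 - 8*0
= (-40) - 0 = -40

-40


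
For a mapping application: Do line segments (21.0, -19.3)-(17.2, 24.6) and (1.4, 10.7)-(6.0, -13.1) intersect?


Cross products: d1=328.48, d2=439.98, d3=746.44, d4=634.94
d1*d2 < 0 and d3*d4 < 0? no

No, they don't intersect


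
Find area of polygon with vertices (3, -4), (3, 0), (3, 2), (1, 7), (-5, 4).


Shoelace sum: (3*0 - 3*(-4)) + (3*2 - 3*0) + (3*7 - 1*2) + (1*4 - (-5)*7) + ((-5)*(-4) - 3*4)
= 84
Area = |84|/2 = 42

42


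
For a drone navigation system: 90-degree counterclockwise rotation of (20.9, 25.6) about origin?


90° CCW: (x,y) -> (-y, x)
(20.9,25.6) -> (-25.6, 20.9)

(-25.6, 20.9)


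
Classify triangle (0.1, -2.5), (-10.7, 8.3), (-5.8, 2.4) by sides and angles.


Side lengths squared: AB^2=233.28, BC^2=58.82, CA^2=58.82
Sorted: [58.82, 58.82, 233.28]
By sides: Isosceles, By angles: Obtuse

Isosceles, Obtuse


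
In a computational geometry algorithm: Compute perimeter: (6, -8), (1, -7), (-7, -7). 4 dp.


Sides: (6, -8)->(1, -7): sqrt(26) = 5.09902, (1, -7)->(-7, -7): sqrt(64) = 8, (-7, -7)->(6, -8): sqrt(170) = 13.038405
Sum = 26.137425
Perimeter = 26.1374

26.1374


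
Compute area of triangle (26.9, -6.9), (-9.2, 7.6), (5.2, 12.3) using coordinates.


Area = |x_A(y_B-y_C) + x_B(y_C-y_A) + x_C(y_A-y_B)|/2
= |(-126.43) + (-176.64) + (-75.4)|/2
= 378.47/2 = 189.235

189.235


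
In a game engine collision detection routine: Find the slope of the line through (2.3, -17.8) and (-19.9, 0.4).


slope = (y2-y1)/(x2-x1) = (0.4-(-17.8))/((-19.9)-2.3) = 18.2/(-22.2) = -0.8198

-0.8198


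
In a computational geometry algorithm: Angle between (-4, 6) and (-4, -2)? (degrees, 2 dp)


u.v = 4, |u| = sqrt(52) = 7.2111, |v| = sqrt(20) = 4.4721
cos(theta) = u.v/(|u||v|) = 4/sqrt(1040) = 0.124035
theta = acos(0.124035) = 82.87 degrees

82.87 degrees


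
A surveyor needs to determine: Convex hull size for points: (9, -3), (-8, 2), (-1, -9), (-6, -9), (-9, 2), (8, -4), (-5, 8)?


Convex hull vertices (CCW): (-9, 2), (-6, -9), (-1, -9), (8, -4), (9, -3), (-5, 8)
Count = 6

6


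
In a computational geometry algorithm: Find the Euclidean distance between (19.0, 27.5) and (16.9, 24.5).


dx=-2.1, dy=-3
d^2 = (-2.1)^2 + (-3)^2 = 13.41
d = sqrt(13.41) = 3.662

3.662


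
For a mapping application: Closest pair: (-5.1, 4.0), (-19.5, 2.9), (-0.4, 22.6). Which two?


d(P0,P1) = 14.442, d(P0,P2) = 19.1846, d(P1,P2) = 27.439
Closest: P0 and P1

Closest pair: (-5.1, 4.0) and (-19.5, 2.9), distance = 14.442


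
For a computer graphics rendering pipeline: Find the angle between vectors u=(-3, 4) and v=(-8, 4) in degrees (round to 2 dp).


u.v = 40, |u| = sqrt(25) = 5, |v| = sqrt(80) = 8.9443
cos(theta) = u.v/(|u||v|) = 40/sqrt(2000) = 0.894427
theta = acos(0.894427) = 26.57 degrees

26.57 degrees


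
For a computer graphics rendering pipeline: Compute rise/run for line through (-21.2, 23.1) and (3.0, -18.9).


slope = (y2-y1)/(x2-x1) = ((-18.9)-23.1)/(3-(-21.2)) = (-42)/24.2 = -1.7355

-1.7355


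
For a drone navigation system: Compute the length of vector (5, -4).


|u| = sqrt(5^2 + (-4)^2) = sqrt(41) = 6.4031

6.4031


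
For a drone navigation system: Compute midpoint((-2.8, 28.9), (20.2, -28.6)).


M = (((-2.8)+20.2)/2, (28.9+(-28.6))/2)
= (8.7, 0.15)

(8.7, 0.15)


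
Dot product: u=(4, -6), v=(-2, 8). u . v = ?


u . v = u_x*v_x + u_y*v_y = 4*(-2) + (-6)*8
= (-8) + (-48) = -56

-56


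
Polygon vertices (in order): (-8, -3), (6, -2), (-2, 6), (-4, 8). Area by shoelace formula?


Shoelace sum: ((-8)*(-2) - 6*(-3)) + (6*6 - (-2)*(-2)) + ((-2)*8 - (-4)*6) + ((-4)*(-3) - (-8)*8)
= 150
Area = |150|/2 = 75

75


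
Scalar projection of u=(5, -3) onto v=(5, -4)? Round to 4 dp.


u.v = 37, |v| = sqrt(41) = 6.4031
Scalar projection = u.v / |v| = 37 / sqrt(41) = 5.7784

5.7784


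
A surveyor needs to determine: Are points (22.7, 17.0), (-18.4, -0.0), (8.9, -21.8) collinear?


Cross product: ((-18.4)-22.7)*((-21.8)-17) - (0-17)*(8.9-22.7)
= 1360.08

No, not collinear


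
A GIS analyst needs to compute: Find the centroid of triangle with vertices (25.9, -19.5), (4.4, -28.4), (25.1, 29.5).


Centroid = ((x_A+x_B+x_C)/3, (y_A+y_B+y_C)/3)
= ((25.9+4.4+25.1)/3, ((-19.5)+(-28.4)+29.5)/3)
= (18.4667, -6.1333)

(18.4667, -6.1333)


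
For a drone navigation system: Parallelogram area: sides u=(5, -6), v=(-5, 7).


|u x v| = |5*7 - (-6)*(-5)|
= |35 - 30| = 5

5


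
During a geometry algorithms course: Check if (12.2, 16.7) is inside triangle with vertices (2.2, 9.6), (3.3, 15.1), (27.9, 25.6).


Cross products: AB x AP = -47.19, BC x BP = -54.09, CA x CP = -22.47
All same sign? yes

Yes, inside


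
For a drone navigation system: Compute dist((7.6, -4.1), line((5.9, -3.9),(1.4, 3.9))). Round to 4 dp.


|cross product| = 12.36
|line direction| = sqrt(81.09) = 9.005
Distance = 12.36/sqrt(81.09) = 1.3726

1.3726


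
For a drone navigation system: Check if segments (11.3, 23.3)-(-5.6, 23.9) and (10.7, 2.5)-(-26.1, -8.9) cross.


Cross products: d1=-758.6, d2=-973.34, d3=351.88, d4=566.62
d1*d2 < 0 and d3*d4 < 0? no

No, they don't intersect


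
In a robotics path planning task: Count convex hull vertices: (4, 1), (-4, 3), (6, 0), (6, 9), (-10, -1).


Convex hull vertices (CCW): (-10, -1), (6, 0), (6, 9), (-4, 3)
Count = 4

4


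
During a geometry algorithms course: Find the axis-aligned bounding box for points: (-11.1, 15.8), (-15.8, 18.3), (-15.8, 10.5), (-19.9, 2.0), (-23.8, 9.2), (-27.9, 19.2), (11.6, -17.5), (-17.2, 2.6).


x range: [-27.9, 11.6]
y range: [-17.5, 19.2]
Bounding box: (-27.9,-17.5) to (11.6,19.2)

(-27.9,-17.5) to (11.6,19.2)


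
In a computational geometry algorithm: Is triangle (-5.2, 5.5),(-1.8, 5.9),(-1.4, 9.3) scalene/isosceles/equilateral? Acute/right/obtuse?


Side lengths squared: AB^2=11.72, BC^2=11.72, CA^2=28.88
Sorted: [11.72, 11.72, 28.88]
By sides: Isosceles, By angles: Obtuse

Isosceles, Obtuse


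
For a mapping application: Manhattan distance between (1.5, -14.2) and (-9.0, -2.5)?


|1.5-(-9)| + |(-14.2)-(-2.5)| = 10.5 + 11.7 = 22.2

22.2


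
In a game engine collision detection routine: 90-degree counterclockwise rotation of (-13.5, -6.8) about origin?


90° CCW: (x,y) -> (-y, x)
(-13.5,-6.8) -> (6.8, -13.5)

(6.8, -13.5)


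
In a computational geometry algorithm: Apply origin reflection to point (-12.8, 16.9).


Reflection over origin: (x,y) -> (-x,-y)
(-12.8, 16.9) -> (12.8, -16.9)

(12.8, -16.9)


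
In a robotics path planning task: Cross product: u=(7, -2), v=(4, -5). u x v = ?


u x v = u_x*v_y - u_y*v_x = 7*(-5) - (-2)*4
= (-35) - (-8) = -27

-27


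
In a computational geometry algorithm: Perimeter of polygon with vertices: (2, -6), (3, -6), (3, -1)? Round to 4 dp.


Sides: (2, -6)->(3, -6): sqrt(1) = 1, (3, -6)->(3, -1): sqrt(25) = 5, (3, -1)->(2, -6): sqrt(26) = 5.09902
Sum = 11.09902
Perimeter = 11.099

11.099


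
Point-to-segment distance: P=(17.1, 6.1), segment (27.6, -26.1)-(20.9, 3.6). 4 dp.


Project P onto AB: t = 1 (clamped to [0,1])
Closest point on segment: (20.9, 3.6)
Distance: 4.5486

4.5486


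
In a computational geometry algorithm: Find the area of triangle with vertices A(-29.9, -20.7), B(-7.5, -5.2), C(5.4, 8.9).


Area = |x_A(y_B-y_C) + x_B(y_C-y_A) + x_C(y_A-y_B)|/2
= |421.59 + (-222) + (-83.7)|/2
= 115.89/2 = 57.945

57.945


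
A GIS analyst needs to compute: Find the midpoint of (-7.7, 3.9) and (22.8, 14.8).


M = (((-7.7)+22.8)/2, (3.9+14.8)/2)
= (7.55, 9.35)

(7.55, 9.35)


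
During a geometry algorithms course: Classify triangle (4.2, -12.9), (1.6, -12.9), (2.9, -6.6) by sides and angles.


Side lengths squared: AB^2=6.76, BC^2=41.38, CA^2=41.38
Sorted: [6.76, 41.38, 41.38]
By sides: Isosceles, By angles: Acute

Isosceles, Acute


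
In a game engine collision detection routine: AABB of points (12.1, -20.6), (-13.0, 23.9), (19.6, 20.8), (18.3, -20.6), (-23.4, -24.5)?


x range: [-23.4, 19.6]
y range: [-24.5, 23.9]
Bounding box: (-23.4,-24.5) to (19.6,23.9)

(-23.4,-24.5) to (19.6,23.9)


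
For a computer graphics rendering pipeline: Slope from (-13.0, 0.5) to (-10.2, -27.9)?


slope = (y2-y1)/(x2-x1) = ((-27.9)-0.5)/((-10.2)-(-13)) = (-28.4)/2.8 = -10.1429

-10.1429


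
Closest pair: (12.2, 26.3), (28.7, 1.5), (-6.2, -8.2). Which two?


d(P0,P1) = 29.7874, d(P0,P2) = 39.1, d(P1,P2) = 36.2229
Closest: P0 and P1

Closest pair: (12.2, 26.3) and (28.7, 1.5), distance = 29.7874
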